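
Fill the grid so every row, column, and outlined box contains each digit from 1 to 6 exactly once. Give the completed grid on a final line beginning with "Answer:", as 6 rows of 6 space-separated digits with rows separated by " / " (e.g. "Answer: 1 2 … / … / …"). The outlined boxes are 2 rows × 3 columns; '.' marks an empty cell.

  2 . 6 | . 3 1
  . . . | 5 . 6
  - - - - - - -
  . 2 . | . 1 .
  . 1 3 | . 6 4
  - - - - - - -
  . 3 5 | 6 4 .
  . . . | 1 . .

Step 1. [r2c2∈{4}] r2c2 is down to just 4. So r2c2=4.
Step 2. [r3c6∈{3,5}] box 4 places 5 nowhere but r3c6, so r3c6=5.
Step 3. [r6c3∈{2,4}] col 3 places 2 nowhere but r6c3. So r6c3=2.
Step 4. [r3c1∈{4,6}] in row 3, 6 fits only at r3c1 ⇒ r3c1=6.
Step 5. [r2c1∈{1,3}] r2c1 is the only open cell in row 2 admitting 3, so r2c1=3.
Step 6. [r2c3∈{1}] nothing but 1 survives at r2c3. So r2c3=1.
Step 7. [r5c1∈{1}] nothing but 1 survives at r5c1, so r5c1=1.
Step 8. [r3c4∈{3}] r3c4 is down to just 3, so r3c4=3.
Step 9. [r4c1∈{5}] r4c1 is down to just 5 ⇒ r4c1=5.
Step 10. [r1c2∈{5}] r1c2 is down to just 5, so r1c2=5.
Step 11. [r5c6∈{2}] r5c6's peers cover all but 2. So r5c6=2.
Step 12. [r6c2∈{6}] r6c2's peers cover all but 6 ⇒ r6c2=6.
Step 13. [r6c5∈{5}] r6c5 is down to just 5 ⇒ r6c5=5.
Step 14. [r1c4∈{4}] r1c4 has the single candidate 4, so r1c4=4.
Step 15. [r4c4∈{2}] r4c4 has the single candidate 2, so r4c4=2.
Step 16. [r2c5∈{2}] only 2 remains possible at r2c5 ⇒ r2c5=2.
Step 17. [r6c1∈{4}] r6c1 is down to just 4 ⇒ r6c1=4.
Step 18. [r6c6∈{3}] r6c6 has the single candidate 3. So r6c6=3.
Step 19. [r3c3∈{4}] r3c3's peers cover all but 4. So r3c3=4.

Answer: 2 5 6 4 3 1 / 3 4 1 5 2 6 / 6 2 4 3 1 5 / 5 1 3 2 6 4 / 1 3 5 6 4 2 / 4 6 2 1 5 3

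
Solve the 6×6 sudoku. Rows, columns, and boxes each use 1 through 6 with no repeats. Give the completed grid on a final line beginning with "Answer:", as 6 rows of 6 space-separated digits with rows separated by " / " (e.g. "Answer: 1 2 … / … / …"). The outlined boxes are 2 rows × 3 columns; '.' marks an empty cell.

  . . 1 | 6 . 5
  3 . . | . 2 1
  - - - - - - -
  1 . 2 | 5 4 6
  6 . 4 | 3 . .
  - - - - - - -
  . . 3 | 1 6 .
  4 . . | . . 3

Step 1. [r5c1∈{2,5}] 5 has one home in col 1: r5c1 ⇒ r5c1=5.
Step 2. [r5c2∈{2}] r5c2's peers cover all but 2 ⇒ r5c2=2.
Step 3. [r2c3∈{5,6}] in col 3, 5 fits only at r2c3 ⇒ r2c3=5.
Step 4. [r2c2∈{4,6}] across row 2, 6 lands solely at r2c2, so r2c2=6.
Step 5. [r1c2∈{4}] r1c2 has the single candidate 4, so r1c2=4.
Step 6. [r5c6∈{4}] r5c6 is down to just 4. So r5c6=4.
Step 7. [r1c5∈{3}] r1c5 has the single candidate 3 ⇒ r1c5=3.
Step 8. [r6c5∈{5}] r6c5's peers cover all but 5, so r6c5=5.
Step 9. [r3c2∈{3}] only 3 remains possible at r3c2 ⇒ r3c2=3.
Step 10. [r6c3∈{6}] r6c3 has the single candidate 6, so r6c3=6.
Step 11. [r6c4∈{2}] r6c4's peers cover all but 2, so r6c4=2.
Step 12. [r1c1∈{2}] r1c1 has the single candidate 2. So r1c1=2.
Step 13. [r6c2∈{1}] r6c2's peers cover all but 1 ⇒ r6c2=1.
Step 14. [r4c6∈{2}] r4c6 has the single candidate 2. So r4c6=2.
Step 15. [r4c5∈{1}] r4c5 is down to just 1, so r4c5=1.
Step 16. [r2c4∈{4}] nothing but 4 survives at r2c4. So r2c4=4.
Step 17. [r4c2∈{5}] only 5 remains possible at r4c2, so r4c2=5.

Answer: 2 4 1 6 3 5 / 3 6 5 4 2 1 / 1 3 2 5 4 6 / 6 5 4 3 1 2 / 5 2 3 1 6 4 / 4 1 6 2 5 3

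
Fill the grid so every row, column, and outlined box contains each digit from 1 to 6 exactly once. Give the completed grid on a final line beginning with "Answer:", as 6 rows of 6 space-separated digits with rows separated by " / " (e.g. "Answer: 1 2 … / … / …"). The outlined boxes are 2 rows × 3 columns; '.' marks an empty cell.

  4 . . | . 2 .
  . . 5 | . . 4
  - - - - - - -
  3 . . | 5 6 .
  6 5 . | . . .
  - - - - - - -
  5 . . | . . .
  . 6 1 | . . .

Step 1. [r3c2∈{1,2,4}] 1 has one home in box 3: r3c2 ⇒ r3c2=1.
Step 2. [r3c6∈{2}] r3c6 has the single candidate 2. So r3c6=2.
Step 3. [r1c2∈{3}] only 3 remains possible at r1c2, so r1c2=3.
Step 4. [r2c4∈{1,3,6}] across row 2, 6 lands solely at r2c4 ⇒ r2c4=6.
Step 5. [r5c3∈{2,3,4}] in col 3, 3 fits only at r5c3, so r5c3=3.
Step 6. [r1c4∈{1}] r1c4 is down to just 1, so r1c4=1.
Step 7. [r5c2∈{2,4}] in col 2, 4 fits only at r5c2, so r5c2=4.
Step 8. [r6c5∈{3,4,5}] 5 has one home in col 5: r6c5, so r6c5=5.
Step 9. [r4c5∈{1,3,4}] col 5 places 4 nowhere but r4c5, so r4c5=4.
Step 10. [r6c1∈{2}] r6c1 has the single candidate 2 ⇒ r6c1=2.
Step 11. [r4c6∈{1,3}] across row 4, 1 lands solely at r4c6, so r4c6=1.
Step 12. [r6c4∈{3,4}] in row 6, 4 fits only at r6c4. So r6c4=4.
Step 13. [r6c6∈{3}] only 3 remains possible at r6c6. So r6c6=3.
Step 14. [r2c5∈{3}] r2c5 has the single candidate 3 ⇒ r2c5=3.
Step 15. [r3c3∈{4}] nothing but 4 survives at r3c3 ⇒ r3c3=4.
Step 16. [r4c4∈{3}] r4c4's peers cover all but 3. So r4c4=3.
Step 17. [r5c6∈{6}] r5c6 is down to just 6, so r5c6=6.
Step 18. [r2c1∈{1}] only 1 remains possible at r2c1, so r2c1=1.
Step 19. [r2c2∈{2}] nothing but 2 survives at r2c2 ⇒ r2c2=2.
Step 20. [r1c6∈{5}] r1c6 has the single candidate 5. So r1c6=5.
Step 21. [r1c3∈{6}] r1c3 is down to just 6, so r1c3=6.
Step 22. [r5c5∈{1}] nothing but 1 survives at r5c5. So r5c5=1.
Step 23. [r4c3∈{2}] r4c3's peers cover all but 2, so r4c3=2.
Step 24. [r5c4∈{2}] nothing but 2 survives at r5c4, so r5c4=2.

Answer: 4 3 6 1 2 5 / 1 2 5 6 3 4 / 3 1 4 5 6 2 / 6 5 2 3 4 1 / 5 4 3 2 1 6 / 2 6 1 4 5 3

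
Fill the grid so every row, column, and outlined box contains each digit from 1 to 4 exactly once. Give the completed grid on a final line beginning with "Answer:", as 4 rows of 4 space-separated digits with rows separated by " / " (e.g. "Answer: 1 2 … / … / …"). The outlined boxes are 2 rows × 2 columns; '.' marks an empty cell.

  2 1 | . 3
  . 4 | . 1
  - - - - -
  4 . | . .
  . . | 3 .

Step 1. [r3c4∈{2}] nothing but 2 survives at r3c4, so r3c4=2.
Step 2. [r2c3∈{2}] only 2 remains possible at r2c3. So r2c3=2.
Step 3. [r4c2∈{2}] only 2 remains possible at r4c2, so r4c2=2.
Step 4. [r1c3∈{4}] nothing but 4 survives at r1c3, so r1c3=4.
Step 5. [r4c4∈{4}] r4c4 has the single candidate 4 ⇒ r4c4=4.
Step 6. [r4c1∈{1}] only 1 remains possible at r4c1, so r4c1=1.
Step 7. [r3c3∈{1}] nothing but 1 survives at r3c3, so r3c3=1.
Step 8. [r3c2∈{3}] only 3 remains possible at r3c2 ⇒ r3c2=3.
Step 9. [r2c1∈{3}] only 3 remains possible at r2c1. So r2c1=3.

Answer: 2 1 4 3 / 3 4 2 1 / 4 3 1 2 / 1 2 3 4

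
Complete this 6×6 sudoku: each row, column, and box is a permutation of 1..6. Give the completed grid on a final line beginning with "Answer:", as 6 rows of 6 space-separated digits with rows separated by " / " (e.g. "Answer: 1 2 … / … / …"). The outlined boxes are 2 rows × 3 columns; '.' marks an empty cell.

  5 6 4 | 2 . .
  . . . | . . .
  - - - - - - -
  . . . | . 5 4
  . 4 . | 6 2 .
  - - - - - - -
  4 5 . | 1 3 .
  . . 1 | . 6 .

Step 1. [r3c4∈{3}] only 3 remains possible at r3c4 ⇒ r3c4=3.
Step 2. [r3c1∈{1,2,6}] col 1 places 6 nowhere but r3c1 ⇒ r3c1=6.
Step 3. [r1c5∈{1}] r1c5 has the single candidate 1 ⇒ r1c5=1.
Step 4. [r3c3∈{2}] r3c3's peers cover all but 2, so r3c3=2.
Step 5. [r2c3∈{3}] r2c3 has the single candidate 3. So r2c3=3.
Step 6. [r4c1∈{1,3}] across row 4, 3 lands solely at r4c1. So r4c1=3.
Step 7. [r6c1∈{2}] nothing but 2 survives at r6c1 ⇒ r6c1=2.
Step 8. [r6c4∈{4,5}] in row 6, 4 fits only at r6c4, so r6c4=4.
Step 9. [r6c6∈{5}] r6c6 is down to just 5. So r6c6=5.
Step 10. [r2c1∈{1}] r2c1 is down to just 1, so r2c1=1.
Step 11. [r2c4∈{5}] nothing but 5 survives at r2c4 ⇒ r2c4=5.
Step 12. [r6c2∈{3}] r6c2 is down to just 3, so r6c2=3.
Step 13. [r5c6∈{2}] nothing but 2 survives at r5c6 ⇒ r5c6=2.
Step 14. [r2c5∈{4}] r2c5 is down to just 4 ⇒ r2c5=4.
Step 15. [r2c6∈{6}] r2c6 has the single candidate 6, so r2c6=6.
Step 16. [r5c3∈{6}] nothing but 6 survives at r5c3. So r5c3=6.
Step 17. [r1c6∈{3}] r1c6 has the single candidate 3 ⇒ r1c6=3.
Step 18. [r3c2∈{1}] nothing but 1 survives at r3c2. So r3c2=1.
Step 19. [r4c6∈{1}] r4c6 has the single candidate 1, so r4c6=1.
Step 20. [r2c2∈{2}] r2c2's peers cover all but 2, so r2c2=2.
Step 21. [r4c3∈{5}] only 5 remains possible at r4c3, so r4c3=5.

Answer: 5 6 4 2 1 3 / 1 2 3 5 4 6 / 6 1 2 3 5 4 / 3 4 5 6 2 1 / 4 5 6 1 3 2 / 2 3 1 4 6 5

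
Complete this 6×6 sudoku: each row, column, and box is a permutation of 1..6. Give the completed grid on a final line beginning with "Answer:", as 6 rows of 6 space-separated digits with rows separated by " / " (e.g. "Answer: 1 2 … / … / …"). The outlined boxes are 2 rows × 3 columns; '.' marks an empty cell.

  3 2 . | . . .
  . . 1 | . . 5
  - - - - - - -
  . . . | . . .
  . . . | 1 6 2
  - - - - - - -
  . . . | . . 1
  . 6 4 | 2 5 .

Step 1. [r3c4∈{3,4,5}] 5 has one home in col 4: r3c4 ⇒ r3c4=5.
Step 2. [r2c2∈{4}] nothing but 4 survives at r2c2 ⇒ r2c2=4.
Step 3. [r1c6∈{4,6}] r1c6 is the only open cell in col 6 admitting 6, so r1c6=6.
Step 4. [r6c6∈{3}] only 3 remains possible at r6c6. So r6c6=3.
Step 5. [r3c5∈{3,4}] in box 4, 3 fits only at r3c5, so r3c5=3.
Step 6. [r4c1∈{4,5}] across row 4, 4 lands solely at r4c1 ⇒ r4c1=4.
Step 7. [r5c1∈{2,5}] col 1 places 5 nowhere but r5c1. So r5c1=5.
Step 8. [r3c1∈{1,2,6}] in col 1, 2 fits only at r3c1, so r3c1=2.
Step 9. [r5c5∈{4}] r5c5 has the single candidate 4. So r5c5=4.
Step 10. [r5c2∈{3}] only 3 remains possible at r5c2. So r5c2=3.
Step 11. [r1c3∈{5}] only 5 remains possible at r1c3, so r1c3=5.
Step 12. [r5c4∈{6}] only 6 remains possible at r5c4. So r5c4=6.
Step 13. [r2c1∈{6}] r2c1's peers cover all but 6 ⇒ r2c1=6.
Step 14. [r3c6∈{4}] r3c6's peers cover all but 4, so r3c6=4.
Step 15. [r1c4∈{4}] nothing but 4 survives at r1c4. So r1c4=4.
Step 16. [r6c1∈{1}] r6c1 has the single candidate 1 ⇒ r6c1=1.
Step 17. [r5c3∈{2}] only 2 remains possible at r5c3, so r5c3=2.
Step 18. [r4c2∈{5}] r4c2's peers cover all but 5 ⇒ r4c2=5.
Step 19. [r4c3∈{3}] r4c3's peers cover all but 3 ⇒ r4c3=3.
Step 20. [r2c4∈{3}] nothing but 3 survives at r2c4. So r2c4=3.
Step 21. [r2c5∈{2}] r2c5 has the single candidate 2 ⇒ r2c5=2.
Step 22. [r1c5∈{1}] only 1 remains possible at r1c5 ⇒ r1c5=1.
Step 23. [r3c2∈{1}] only 1 remains possible at r3c2, so r3c2=1.
Step 24. [r3c3∈{6}] r3c3's peers cover all but 6, so r3c3=6.

Answer: 3 2 5 4 1 6 / 6 4 1 3 2 5 / 2 1 6 5 3 4 / 4 5 3 1 6 2 / 5 3 2 6 4 1 / 1 6 4 2 5 3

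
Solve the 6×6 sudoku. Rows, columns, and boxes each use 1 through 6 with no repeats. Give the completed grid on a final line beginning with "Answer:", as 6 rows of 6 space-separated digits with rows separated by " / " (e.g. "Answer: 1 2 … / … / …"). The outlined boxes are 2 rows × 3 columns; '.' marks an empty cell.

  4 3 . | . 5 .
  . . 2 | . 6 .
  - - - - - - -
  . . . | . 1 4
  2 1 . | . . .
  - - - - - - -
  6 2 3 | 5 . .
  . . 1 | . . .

Step 1. [r3c4∈{2,3,6}] across row 3, 2 lands solely at r3c4 ⇒ r3c4=2.
Step 2. [r6c5∈{2,3,4}] 2 has one home in col 5: r6c5, so r6c5=2.
Step 3. [r6c1∈{5}] r6c1 is down to just 5. So r6c1=5.
Step 4. [r3c2∈{5,6}] across col 2, 6 lands solely at r3c2, so r3c2=6.
Step 5. [r1c4∈{1}] only 1 remains possible at r1c4 ⇒ r1c4=1.
Step 6. [r4c6∈{3,5,6}] r4c6 is the only open cell in col 6 admitting 5, so r4c6=5.
Step 7. [r4c4∈{3,6}] row 4 places 6 nowhere but r4c4 ⇒ r4c4=6.
Step 8. [r2c6∈{3}] only 3 remains possible at r2c6, so r2c6=3.
Step 9. [r6c2∈{4}] r6c2 is down to just 4. So r6c2=4.
Step 10. [r3c1∈{3}] r3c1 is down to just 3. So r3c1=3.
Step 11. [r1c6∈{2}] r1c6 has the single candidate 2. So r1c6=2.
Step 12. [r4c3∈{4}] only 4 remains possible at r4c3. So r4c3=4.
Step 13. [r3c3∈{5}] r3c3 has the single candidate 5 ⇒ r3c3=5.
Step 14. [r2c1∈{1}] nothing but 1 survives at r2c1, so r2c1=1.
Step 15. [r2c4∈{4}] r2c4's peers cover all but 4 ⇒ r2c4=4.
Step 16. [r5c5∈{4}] only 4 remains possible at r5c5. So r5c5=4.
Step 17. [r6c6∈{6}] r6c6's peers cover all but 6 ⇒ r6c6=6.
Step 18. [r5c6∈{1}] r5c6 is down to just 1. So r5c6=1.
Step 19. [r1c3∈{6}] r1c3 is down to just 6. So r1c3=6.
Step 20. [r6c4∈{3}] r6c4's peers cover all but 3 ⇒ r6c4=3.
Step 21. [r2c2∈{5}] r2c2's peers cover all but 5. So r2c2=5.
Step 22. [r4c5∈{3}] r4c5 has the single candidate 3, so r4c5=3.

Answer: 4 3 6 1 5 2 / 1 5 2 4 6 3 / 3 6 5 2 1 4 / 2 1 4 6 3 5 / 6 2 3 5 4 1 / 5 4 1 3 2 6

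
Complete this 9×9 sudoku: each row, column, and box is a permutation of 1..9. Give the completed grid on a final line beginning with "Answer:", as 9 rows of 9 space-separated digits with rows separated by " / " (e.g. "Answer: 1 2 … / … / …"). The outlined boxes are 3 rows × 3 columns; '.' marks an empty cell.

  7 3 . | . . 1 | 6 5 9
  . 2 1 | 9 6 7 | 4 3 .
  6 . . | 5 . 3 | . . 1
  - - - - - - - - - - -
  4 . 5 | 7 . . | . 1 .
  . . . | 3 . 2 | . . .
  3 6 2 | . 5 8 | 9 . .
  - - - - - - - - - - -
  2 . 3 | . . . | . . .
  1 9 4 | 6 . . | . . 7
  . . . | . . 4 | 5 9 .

Step 1. [r4c2∈{8}] r4c2 is down to just 8 ⇒ r4c2=8.
Step 2. [r2c9∈{8}] only 8 remains possible at r2c9. So r2c9=8.
Step 3. [r6c9∈{4}] only 4 remains possible at r6c9. So r6c9=4.
Step 4. [r7c9∈{6}] r7c9 has the single candidate 6 ⇒ r7c9=6.
Step 5. [r1c4∈{2,4,8}] in col 4, 4 fits only at r1c4. So r1c4=4.
Step 6. [r9c4∈{1,2,8}] in col 4, 2 fits only at r9c4. So r9c4=2.
Step 7. [r7c4∈{1,8}] in col 4, 8 fits only at r7c4. So r7c4=8.
Step 8. [r9c5∈{1,3,7}] row 9 places 1 nowhere but r9c5. So r9c5=1.
Step 9. [r1c3∈{8}] only 8 remains possible at r1c3. So r1c3=8.
Step 10. [r4c5∈{9}] only 9 remains possible at r4c5 ⇒ r4c5=9.
Step 11. [r6c8∈{7}] r6c8 has the single candidate 7 ⇒ r6c8=7.
Step 12. [r3c8∈{2}] r3c8 is down to just 2. So r3c8=2.
Step 13. [r8c7∈{2,3,8}] r8c7 is the only open cell in row 8 admitting 2, so r8c7=2.
Step 14. [r9c2∈{7}] r9c2 has the single candidate 7. So r9c2=7.
Step 15. [r4c9∈{2,3}] r4c9 is the only open cell in row 4 admitting 2. So r4c9=2.
Step 16. [r7c2∈{5}] r7c2 is down to just 5, so r7c2=5.
Step 17. [r5c3∈{7,9}] in row 5, 7 fits only at r5c3. So r5c3=7.
Step 18. [r5c7∈{8}] nothing but 8 survives at r5c7, so r5c7=8.
Step 19. [r4c6∈{6}] r4c6 is down to just 6. So r4c6=6.
Step 20. [r3c2∈{4}] r3c2 is down to just 4 ⇒ r3c2=4.
Step 21. [r3c5∈{8}] only 8 remains possible at r3c5 ⇒ r3c5=8.
Step 22. [r7c5∈{7}] r7c5's peers cover all but 7, so r7c5=7.
Step 23. [r7c7∈{1}] r7c7 is down to just 1. So r7c7=1.
Step 24. [r5c1∈{9}] nothing but 9 survives at r5c1, so r5c1=9.
Step 25. [r8c8∈{8}] r8c8 is down to just 8, so r8c8=8.
Step 26. [r8c5∈{3}] r8c5's peers cover all but 3 ⇒ r8c5=3.
Step 27. [r3c7∈{7}] nothing but 7 survives at r3c7, so r3c7=7.
Step 28. [r1c5∈{2}] only 2 remains possible at r1c5. So r1c5=2.
Step 29. [r9c9∈{3}] nothing but 3 survives at r9c9, so r9c9=3.
Step 30. [r5c2∈{1}] nothing but 1 survives at r5c2, so r5c2=1.
Step 31. [r5c5∈{4}] r5c5's peers cover all but 4, so r5c5=4.
Step 32. [r9c1∈{8}] r9c1's peers cover all but 8 ⇒ r9c1=8.
Step 33. [r4c7∈{3}] nothing but 3 survives at r4c7 ⇒ r4c7=3.
Step 34. [r7c8∈{4}] nothing but 4 survives at r7c8. So r7c8=4.
Step 35. [r7c6∈{9}] r7c6 is down to just 9 ⇒ r7c6=9.
Step 36. [r5c9∈{5}] r5c9 is down to just 5 ⇒ r5c9=5.
Step 37. [r3c3∈{9}] r3c3 has the single candidate 9, so r3c3=9.
Step 38. [r6c4∈{1}] only 1 remains possible at r6c4 ⇒ r6c4=1.
Step 39. [r2c1∈{5}] r2c1 has the single candidate 5 ⇒ r2c1=5.
Step 40. [r8c6∈{5}] r8c6's peers cover all but 5, so r8c6=5.
Step 41. [r5c8∈{6}] r5c8 has the single candidate 6, so r5c8=6.
Step 42. [r9c3∈{6}] r9c3 has the single candidate 6. So r9c3=6.

Answer: 7 3 8 4 2 1 6 5 9 / 5 2 1 9 6 7 4 3 8 / 6 4 9 5 8 3 7 2 1 / 4 8 5 7 9 6 3 1 2 / 9 1 7 3 4 2 8 6 5 / 3 6 2 1 5 8 9 7 4 / 2 5 3 8 7 9 1 4 6 / 1 9 4 6 3 5 2 8 7 / 8 7 6 2 1 4 5 9 3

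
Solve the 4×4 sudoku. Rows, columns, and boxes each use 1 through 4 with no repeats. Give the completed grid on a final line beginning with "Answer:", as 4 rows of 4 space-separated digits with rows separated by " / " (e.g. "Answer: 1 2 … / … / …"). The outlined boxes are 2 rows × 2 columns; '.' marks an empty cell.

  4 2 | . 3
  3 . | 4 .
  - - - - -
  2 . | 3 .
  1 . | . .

Step 1. [r2c4∈{1,2}] r2c4 is the only open cell in row 2 admitting 2, so r2c4=2.
Step 2. [r3c2∈{4}] only 4 remains possible at r3c2, so r3c2=4.
Step 3. [r4c3∈{2}] nothing but 2 survives at r4c3 ⇒ r4c3=2.
Step 4. [r3c4∈{1}] r3c4's peers cover all but 1 ⇒ r3c4=1.
Step 5. [r4c4∈{4}] r4c4 is down to just 4. So r4c4=4.
Step 6. [r4c2∈{3}] only 3 remains possible at r4c2. So r4c2=3.
Step 7. [r1c3∈{1}] r1c3's peers cover all but 1 ⇒ r1c3=1.
Step 8. [r2c2∈{1}] r2c2 has the single candidate 1. So r2c2=1.

Answer: 4 2 1 3 / 3 1 4 2 / 2 4 3 1 / 1 3 2 4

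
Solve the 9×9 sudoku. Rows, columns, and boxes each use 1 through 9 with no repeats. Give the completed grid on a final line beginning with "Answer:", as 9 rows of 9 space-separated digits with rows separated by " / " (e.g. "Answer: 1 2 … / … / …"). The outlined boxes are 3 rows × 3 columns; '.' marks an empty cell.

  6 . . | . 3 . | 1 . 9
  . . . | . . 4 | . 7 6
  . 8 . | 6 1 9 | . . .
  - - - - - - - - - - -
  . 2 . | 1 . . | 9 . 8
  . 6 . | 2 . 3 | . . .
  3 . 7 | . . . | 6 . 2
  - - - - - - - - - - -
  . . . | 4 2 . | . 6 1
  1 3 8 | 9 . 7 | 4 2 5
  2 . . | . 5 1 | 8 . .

Step 1. [r7c7∈{3,7}] across row 7, 3 lands solely at r7c7 ⇒ r7c7=3.
Step 2. [r2c3∈{1,2,3,5,9}] across row 2, 3 lands solely at r2c3. So r2c3=3.
Step 3. [r2c5∈{8}] r2c5 is down to just 8. So r2c5=8.
Step 4. [r2c4∈{5}] nothing but 5 survives at r2c4, so r2c4=5.
Step 5. [r5c3∈{1,4,5,9}] col 3 places 1 nowhere but r5c3, so r5c3=1.
Step 6. [r3c1∈{4,5,7}] across row 3, 7 lands solely at r3c1, so r3c1=7.
Step 7. [r4c8∈{3,4,5}] across row 4, 3 lands solely at r4c8, so r4c8=3.
Step 8. [r2c1∈{9}] r2c1 has the single candidate 9, so r2c1=9.
Step 9. [r6c2∈{4,5,9}] across box 4, 9 lands solely at r6c2. So r6c2=9.
Step 10. [r7c1∈{5}] r7c1 is down to just 5 ⇒ r7c1=5.
Step 11. [r4c3∈{4,5}] 5 has one home in box 4: r4c3. So r4c3=5.
Step 12. [r5c7∈{5,7}] col 7 places 7 nowhere but r5c7 ⇒ r5c7=7.
Step 13. [r5c9∈{4}] r5c9's peers cover all but 4 ⇒ r5c9=4.
Step 14. [r3c7∈{2,5}] in col 7, 5 fits only at r3c7, so r3c7=5.
Step 15. [r3c3∈{2,4}] r3c3 is the only open cell in row 3 admitting 2 ⇒ r3c3=2.
Step 16. [r1c3∈{4}] r1c3's peers cover all but 4 ⇒ r1c3=4.
Step 17. [r4c5∈{4,6,7}] 7 has one home in row 4: r4c5. So r4c5=7.
Step 18. [r6c6∈{5,8}] col 6 places 5 nowhere but r6c6. So r6c6=5.
Step 19. [r9c8∈{9}] only 9 remains possible at r9c8, so r9c8=9.
Step 20. [r7c2∈{7}] nothing but 7 survives at r7c2 ⇒ r7c2=7.
Step 21. [r2c2∈{1}] nothing but 1 survives at r2c2. So r2c2=1.
Step 22. [r4c6∈{6}] nothing but 6 survives at r4c6, so r4c6=6.
Step 23. [r9c9∈{7}] nothing but 7 survives at r9c9. So r9c9=7.
Step 24. [r1c2∈{5}] r1c2's peers cover all but 5, so r1c2=5.
Step 25. [r3c8∈{4}] r3c8's peers cover all but 4, so r3c8=4.
Step 26. [r5c8∈{5}] r5c8 has the single candidate 5. So r5c8=5.
Step 27. [r6c5∈{4}] only 4 remains possible at r6c5 ⇒ r6c5=4.
Step 28. [r9c2∈{4}] r9c2's peers cover all but 4. So r9c2=4.
Step 29. [r9c3∈{6}] r9c3 has the single candidate 6, so r9c3=6.
Step 30. [r5c1∈{8}] nothing but 8 survives at r5c1. So r5c1=8.
Step 31. [r5c5∈{9}] r5c5 has the single candidate 9 ⇒ r5c5=9.
Step 32. [r1c8∈{8}] only 8 remains possible at r1c8 ⇒ r1c8=8.
Step 33. [r6c8∈{1}] nothing but 1 survives at r6c8 ⇒ r6c8=1.
Step 34. [r2c7∈{2}] nothing but 2 survives at r2c7. So r2c7=2.
Step 35. [r7c3∈{9}] only 9 remains possible at r7c3, so r7c3=9.
Step 36. [r8c5∈{6}] r8c5 has the single candidate 6 ⇒ r8c5=6.
Step 37. [r9c4∈{3}] r9c4 is down to just 3 ⇒ r9c4=3.
Step 38. [r1c6∈{2}] r1c6's peers cover all but 2. So r1c6=2.
Step 39. [r3c9∈{3}] r3c9 is down to just 3, so r3c9=3.
Step 40. [r6c4∈{8}] only 8 remains possible at r6c4 ⇒ r6c4=8.
Step 41. [r4c1∈{4}] r4c1's peers cover all but 4, so r4c1=4.
Step 42. [r1c4∈{7}] r1c4's peers cover all but 7, so r1c4=7.
Step 43. [r7c6∈{8}] r7c6 has the single candidate 8 ⇒ r7c6=8.

Answer: 6 5 4 7 3 2 1 8 9 / 9 1 3 5 8 4 2 7 6 / 7 8 2 6 1 9 5 4 3 / 4 2 5 1 7 6 9 3 8 / 8 6 1 2 9 3 7 5 4 / 3 9 7 8 4 5 6 1 2 / 5 7 9 4 2 8 3 6 1 / 1 3 8 9 6 7 4 2 5 / 2 4 6 3 5 1 8 9 7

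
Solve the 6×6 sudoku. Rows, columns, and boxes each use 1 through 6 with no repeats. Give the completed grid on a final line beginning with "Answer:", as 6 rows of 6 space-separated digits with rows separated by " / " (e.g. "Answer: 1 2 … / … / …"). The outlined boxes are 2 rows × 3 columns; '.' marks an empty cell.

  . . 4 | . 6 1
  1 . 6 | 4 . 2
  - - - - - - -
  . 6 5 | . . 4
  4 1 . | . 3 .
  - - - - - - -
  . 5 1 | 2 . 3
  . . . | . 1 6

Step 1. [r2c2∈{3}] r2c2 has the single candidate 3, so r2c2=3.
Step 2. [r6c4∈{5}] nothing but 5 survives at r6c4, so r6c4=5.
Step 3. [r1c2∈{2}] r1c2 has the single candidate 2. So r1c2=2.
Step 4. [r4c3∈{2}] r4c3 is down to just 2 ⇒ r4c3=2.
Step 5. [r6c1∈{2,3}] r6c1 is the only open cell in row 6 admitting 2. So r6c1=2.
Step 6. [r3c4∈{1}] nothing but 1 survives at r3c4. So r3c4=1.
Step 7. [r6c3∈{3}] r6c3's peers cover all but 3. So r6c3=3.
Step 8. [r1c4∈{3}] nothing but 3 survives at r1c4, so r1c4=3.
Step 9. [r3c1∈{3}] r3c1's peers cover all but 3, so r3c1=3.
Step 10. [r4c4∈{6}] nothing but 6 survives at r4c4. So r4c4=6.
Step 11. [r3c5∈{2}] r3c5 has the single candidate 2 ⇒ r3c5=2.
Step 12. [r4c6∈{5}] r4c6 has the single candidate 5 ⇒ r4c6=5.
Step 13. [r2c5∈{5}] nothing but 5 survives at r2c5. So r2c5=5.
Step 14. [r5c5∈{4}] nothing but 4 survives at r5c5, so r5c5=4.
Step 15. [r5c1∈{6}] r5c1 has the single candidate 6, so r5c1=6.
Step 16. [r6c2∈{4}] r6c2 has the single candidate 4. So r6c2=4.
Step 17. [r1c1∈{5}] nothing but 5 survives at r1c1. So r1c1=5.

Answer: 5 2 4 3 6 1 / 1 3 6 4 5 2 / 3 6 5 1 2 4 / 4 1 2 6 3 5 / 6 5 1 2 4 3 / 2 4 3 5 1 6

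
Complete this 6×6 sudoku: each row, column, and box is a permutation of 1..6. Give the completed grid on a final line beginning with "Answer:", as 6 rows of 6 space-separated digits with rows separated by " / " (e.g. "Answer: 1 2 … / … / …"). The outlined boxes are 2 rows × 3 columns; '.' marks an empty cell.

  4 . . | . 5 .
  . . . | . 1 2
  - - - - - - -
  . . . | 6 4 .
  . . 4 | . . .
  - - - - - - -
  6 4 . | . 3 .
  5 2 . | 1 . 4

Step 1. [r2c1∈{3}] r2c1 has the single candidate 3. So r2c1=3.
Step 2. [r4c2∈{1,3,5,6}] row 4 places 6 nowhere but r4c2, so r4c2=6.
Step 3. [r3c2∈{1,3,5}] r3c2 is the only open cell in col 2 admitting 3, so r3c2=3.
Step 4. [r3c3∈{1,2,5}] in box 3, 5 fits only at r3c3, so r3c3=5.
Step 5. [r3c1∈{1,2}] in row 3, 2 fits only at r3c1. So r3c1=2.
Step 6. [r1c3∈{1,2,6}] in row 1, 2 fits only at r1c3, so r1c3=2.
Step 7. [r5c6∈{5}] r5c6 has the single candidate 5 ⇒ r5c6=5.
Step 8. [r1c4∈{3}] r1c4 has the single candidate 3 ⇒ r1c4=3.
Step 9. [r3c6∈{1}] r3c6 is down to just 1 ⇒ r3c6=1.
Step 10. [r5c4∈{2}] r5c4 has the single candidate 2 ⇒ r5c4=2.
Step 11. [r6c5∈{6}] nothing but 6 survives at r6c5 ⇒ r6c5=6.
Step 12. [r2c3∈{6}] r2c3 is down to just 6 ⇒ r2c3=6.
Step 13. [r4c1∈{1}] nothing but 1 survives at r4c1. So r4c1=1.
Step 14. [r1c2∈{1}] nothing but 1 survives at r1c2, so r1c2=1.
Step 15. [r6c3∈{3}] nothing but 3 survives at r6c3, so r6c3=3.
Step 16. [r1c6∈{6}] r1c6 is down to just 6 ⇒ r1c6=6.
Step 17. [r4c4∈{5}] only 5 remains possible at r4c4. So r4c4=5.
Step 18. [r2c2∈{5}] r2c2's peers cover all but 5 ⇒ r2c2=5.
Step 19. [r4c5∈{2}] only 2 remains possible at r4c5. So r4c5=2.
Step 20. [r2c4∈{4}] r2c4's peers cover all but 4. So r2c4=4.
Step 21. [r5c3∈{1}] r5c3's peers cover all but 1. So r5c3=1.
Step 22. [r4c6∈{3}] r4c6 is down to just 3. So r4c6=3.

Answer: 4 1 2 3 5 6 / 3 5 6 4 1 2 / 2 3 5 6 4 1 / 1 6 4 5 2 3 / 6 4 1 2 3 5 / 5 2 3 1 6 4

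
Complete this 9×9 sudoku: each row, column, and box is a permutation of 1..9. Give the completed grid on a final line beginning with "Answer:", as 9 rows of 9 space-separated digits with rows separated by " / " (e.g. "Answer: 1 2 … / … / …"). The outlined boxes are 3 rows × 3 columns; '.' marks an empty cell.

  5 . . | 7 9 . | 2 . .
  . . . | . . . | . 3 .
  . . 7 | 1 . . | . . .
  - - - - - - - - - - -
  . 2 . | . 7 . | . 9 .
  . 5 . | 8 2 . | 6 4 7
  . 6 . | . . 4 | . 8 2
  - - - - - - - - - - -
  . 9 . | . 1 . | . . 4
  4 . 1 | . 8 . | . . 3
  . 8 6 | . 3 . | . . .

Step 1. [r2c7∈{1,4,5,7,8,9}] across row 2, 7 lands solely at r2c7, so r2c7=7.
Step 2. [r7c3∈{2,3,5}] across col 3, 5 lands solely at r7c3. So r7c3=5.
Step 3. [r2c3∈{2,4,8,9}] 2 has one home in col 3: r2c3, so r2c3=2.
Step 4. [r3c6∈{2,3,5,6,8}] across row 3, 2 lands solely at r3c6. So r3c6=2.
Step 5. [r7c1∈{2,3,7}] 3 has one home in row 7: r7c1. So r7c1=3.
Step 6. [r1c6∈{3,6,8}] in box 2, 3 fits only at r1c6 ⇒ r1c6=3.
Step 7. [r6c5∈{5}] nothing but 5 survives at r6c5 ⇒ r6c5=5.
Step 8. [r3c7∈{4,5,8,9}] r3c7 is the only open cell in col 7 admitting 4 ⇒ r3c7=4.
Step 9. [r3c5∈{6}] only 6 remains possible at r3c5, so r3c5=6.
Step 10. [r9c4∈{2,4,5,9}] r9c4 is the only open cell in row 9 admitting 4. So r9c4=4.
Step 11. [r2c1∈{1,6,8,9}] r2c1 is the only open cell in col 1 admitting 6 ⇒ r2c1=6.
Step 12. [r2c9∈{1,5,8,9}] 9 has one home in row 2: r2c9 ⇒ r2c9=9.
Step 13. [r4c3∈{3,4,8}] row 4 places 4 nowhere but r4c3, so r4c3=4.
Step 14. [r3c1∈{8,9}] r3c1 is the only open cell in row 3 admitting 9 ⇒ r3c1=9.
Step 15. [r8c2∈{7}] only 7 remains possible at r8c2. So r8c2=7.
Step 16. [r1c9∈{1,6,8}] col 9 places 6 nowhere but r1c9 ⇒ r1c9=6.
Step 17. [r5c1∈{1}] nothing but 1 survives at r5c1, so r5c1=1.
Step 18. [r5c6∈{9}] r5c6 is down to just 9, so r5c6=9.
Step 19. [r8c4∈{2,5,6,9}] col 4 places 9 nowhere but r8c4 ⇒ r8c4=9.
Step 20. [r8c7∈{5}] r8c7 is down to just 5, so r8c7=5.
Step 21. [r8c6∈{6}] only 6 remains possible at r8c6, so r8c6=6.
Step 22. [r6c7∈{1,3}] across row 6, 1 lands solely at r6c7 ⇒ r6c7=1.
Step 23. [r2c2∈{1,4}] row 2 places 1 nowhere but r2c2, so r2c2=1.
Step 24. [r7c8∈{2,6,7}] across row 7, 6 lands solely at r7c8 ⇒ r7c8=6.
Step 25. [r9c8∈{1,2,7}] across col 8, 7 lands solely at r9c8, so r9c8=7.
Step 26. [r6c4∈{3}] r6c4 has the single candidate 3. So r6c4=3.
Step 27. [r2c4∈{5}] r2c4 has the single candidate 5, so r2c4=5.
Step 28. [r3c8∈{5}] r3c8 is down to just 5. So r3c8=5.
Step 29. [r6c3∈{9}] only 9 remains possible at r6c3, so r6c3=9.
Step 30. [r9c7∈{9}] r9c7's peers cover all but 9 ⇒ r9c7=9.
Step 31. [r3c2∈{3}] r3c2 is down to just 3. So r3c2=3.
Step 32. [r4c4∈{6}] r4c4 is down to just 6 ⇒ r4c4=6.
Step 33. [r4c1∈{8}] r4c1 has the single candidate 8, so r4c1=8.
Step 34. [r3c9∈{8}] r3c9 is down to just 8 ⇒ r3c9=8.
Step 35. [r8c8∈{2}] only 2 remains possible at r8c8, so r8c8=2.
Step 36. [r9c1∈{2}] r9c1's peers cover all but 2 ⇒ r9c1=2.
Step 37. [r5c3∈{3}] r5c3 has the single candidate 3. So r5c3=3.
Step 38. [r4c6∈{1}] r4c6 is down to just 1. So r4c6=1.
Step 39. [r2c6∈{8}] nothing but 8 survives at r2c6, so r2c6=8.
Step 40. [r1c8∈{1}] only 1 remains possible at r1c8. So r1c8=1.
Step 41. [r1c2∈{4}] nothing but 4 survives at r1c2. So r1c2=4.
Step 42. [r2c5∈{4}] r2c5's peers cover all but 4, so r2c5=4.
Step 43. [r1c3∈{8}] only 8 remains possible at r1c3. So r1c3=8.
Step 44. [r9c9∈{1}] r9c9 has the single candidate 1 ⇒ r9c9=1.
Step 45. [r7c4∈{2}] r7c4's peers cover all but 2. So r7c4=2.
Step 46. [r9c6∈{5}] r9c6 has the single candidate 5, so r9c6=5.
Step 47. [r6c1∈{7}] r6c1 has the single candidate 7 ⇒ r6c1=7.
Step 48. [r4c7∈{3}] only 3 remains possible at r4c7, so r4c7=3.
Step 49. [r7c7∈{8}] r7c7 is down to just 8 ⇒ r7c7=8.
Step 50. [r7c6∈{7}] r7c6's peers cover all but 7. So r7c6=7.
Step 51. [r4c9∈{5}] nothing but 5 survives at r4c9. So r4c9=5.

Answer: 5 4 8 7 9 3 2 1 6 / 6 1 2 5 4 8 7 3 9 / 9 3 7 1 6 2 4 5 8 / 8 2 4 6 7 1 3 9 5 / 1 5 3 8 2 9 6 4 7 / 7 6 9 3 5 4 1 8 2 / 3 9 5 2 1 7 8 6 4 / 4 7 1 9 8 6 5 2 3 / 2 8 6 4 3 5 9 7 1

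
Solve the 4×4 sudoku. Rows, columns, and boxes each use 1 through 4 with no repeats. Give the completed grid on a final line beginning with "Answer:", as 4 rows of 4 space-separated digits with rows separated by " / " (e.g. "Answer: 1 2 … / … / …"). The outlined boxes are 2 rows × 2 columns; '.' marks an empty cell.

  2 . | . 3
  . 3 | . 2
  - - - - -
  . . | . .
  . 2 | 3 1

Step 1. [r4c1∈{4}] nothing but 4 survives at r4c1. So r4c1=4.
Step 2. [r2c1∈{1}] r2c1 is down to just 1. So r2c1=1.
Step 3. [r2c3∈{4}] r2c3's peers cover all but 4 ⇒ r2c3=4.
Step 4. [r3c4∈{4}] r3c4's peers cover all but 4. So r3c4=4.
Step 5. [r1c2∈{4}] nothing but 4 survives at r1c2. So r1c2=4.
Step 6. [r3c1∈{3}] nothing but 3 survives at r3c1. So r3c1=3.
Step 7. [r1c3∈{1}] r1c3 has the single candidate 1. So r1c3=1.
Step 8. [r3c2∈{1}] nothing but 1 survives at r3c2, so r3c2=1.
Step 9. [r3c3∈{2}] only 2 remains possible at r3c3. So r3c3=2.

Answer: 2 4 1 3 / 1 3 4 2 / 3 1 2 4 / 4 2 3 1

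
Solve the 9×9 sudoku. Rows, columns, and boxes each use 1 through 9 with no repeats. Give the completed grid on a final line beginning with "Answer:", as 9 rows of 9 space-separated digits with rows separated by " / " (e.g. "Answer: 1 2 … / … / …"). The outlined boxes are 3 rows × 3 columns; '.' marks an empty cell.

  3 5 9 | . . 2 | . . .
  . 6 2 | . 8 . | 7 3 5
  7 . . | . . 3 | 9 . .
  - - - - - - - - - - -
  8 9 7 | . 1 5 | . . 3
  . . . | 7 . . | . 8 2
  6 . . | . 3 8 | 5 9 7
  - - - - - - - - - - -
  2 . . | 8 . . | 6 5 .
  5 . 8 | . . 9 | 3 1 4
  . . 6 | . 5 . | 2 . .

Step 1. [r5c7∈{1,4}] in box 6, 1 fits only at r5c7 ⇒ r5c7=1.
Step 2. [r5c1∈{4}] r5c1 has the single candidate 4, so r5c1=4.
Step 3. [r6c4∈{2,4}] r6c4 is the only open cell in row 6 admitting 4, so r6c4=4.
Step 4. [r2c1∈{1}] r2c1 is down to just 1, so r2c1=1.
Step 5. [r4c8∈{4,6}] 6 has one home in box 6: r4c8, so r4c8=6.
Step 6. [r1c5∈{4,6,7}] row 1 places 7 nowhere but r1c5, so r1c5=7.
Step 7. [r7c5∈{4}] nothing but 4 survives at r7c5, so r7c5=4.
Step 8. [r3c5∈{6}] nothing but 6 survives at r3c5, so r3c5=6.
Step 9. [r9c2∈{1,3,4,7}] r9c2 is the only open cell in row 9 admitting 4 ⇒ r9c2=4.
Step 10. [r1c7∈{4,8}] in col 7, 8 fits only at r1c7. So r1c7=8.
Step 11. [r1c4∈{1}] r1c4's peers cover all but 1. So r1c4=1.
Step 12. [r5c2∈{3}] r5c2 is down to just 3. So r5c2=3.
Step 13. [r9c6∈{1,7}] row 9 places 1 nowhere but r9c6. So r9c6=1.
Step 14. [r6c3∈{1}] r6c3 has the single candidate 1 ⇒ r6c3=1.
Step 15. [r1c8∈{4}] r1c8 is down to just 4. So r1c8=4.
Step 16. [r8c2∈{7}] r8c2 is down to just 7. So r8c2=7.
Step 17. [r8c5∈{2}] only 2 remains possible at r8c5. So r8c5=2.
Step 18. [r9c9∈{8,9}] row 9 places 8 nowhere but r9c9 ⇒ r9c9=8.
Step 19. [r4c4∈{2}] only 2 remains possible at r4c4, so r4c4=2.
Step 20. [r8c4∈{6}] r8c4 has the single candidate 6, so r8c4=6.
Step 21. [r2c4∈{9}] r2c4 has the single candidate 9 ⇒ r2c4=9.
Step 22. [r7c9∈{9}] r7c9 is down to just 9, so r7c9=9.
Step 23. [r1c9∈{6}] r1c9 is down to just 6. So r1c9=6.
Step 24. [r5c3∈{5}] only 5 remains possible at r5c3 ⇒ r5c3=5.
Step 25. [r4c7∈{4}] nothing but 4 survives at r4c7, so r4c7=4.
Step 26. [r6c2∈{2}] nothing but 2 survives at r6c2 ⇒ r6c2=2.
Step 27. [r9c4∈{3}] r9c4's peers cover all but 3. So r9c4=3.
Step 28. [r3c4∈{5}] r3c4 has the single candidate 5 ⇒ r3c4=5.
Step 29. [r2c6∈{4}] r2c6 is down to just 4 ⇒ r2c6=4.
Step 30. [r3c9∈{1}] r3c9 is down to just 1 ⇒ r3c9=1.
Step 31. [r3c8∈{2}] nothing but 2 survives at r3c8 ⇒ r3c8=2.
Step 32. [r5c6∈{6}] only 6 remains possible at r5c6, so r5c6=6.
Step 33. [r7c3∈{3}] r7c3's peers cover all but 3, so r7c3=3.
Step 34. [r3c2∈{8}] r3c2's peers cover all but 8. So r3c2=8.
Step 35. [r7c6∈{7}] nothing but 7 survives at r7c6. So r7c6=7.
Step 36. [r7c2∈{1}] r7c2 has the single candidate 1. So r7c2=1.
Step 37. [r9c1∈{9}] r9c1 has the single candidate 9, so r9c1=9.
Step 38. [r9c8∈{7}] r9c8's peers cover all but 7, so r9c8=7.
Step 39. [r5c5∈{9}] nothing but 9 survives at r5c5, so r5c5=9.
Step 40. [r3c3∈{4}] r3c3 is down to just 4, so r3c3=4.

Answer: 3 5 9 1 7 2 8 4 6 / 1 6 2 9 8 4 7 3 5 / 7 8 4 5 6 3 9 2 1 / 8 9 7 2 1 5 4 6 3 / 4 3 5 7 9 6 1 8 2 / 6 2 1 4 3 8 5 9 7 / 2 1 3 8 4 7 6 5 9 / 5 7 8 6 2 9 3 1 4 / 9 4 6 3 5 1 2 7 8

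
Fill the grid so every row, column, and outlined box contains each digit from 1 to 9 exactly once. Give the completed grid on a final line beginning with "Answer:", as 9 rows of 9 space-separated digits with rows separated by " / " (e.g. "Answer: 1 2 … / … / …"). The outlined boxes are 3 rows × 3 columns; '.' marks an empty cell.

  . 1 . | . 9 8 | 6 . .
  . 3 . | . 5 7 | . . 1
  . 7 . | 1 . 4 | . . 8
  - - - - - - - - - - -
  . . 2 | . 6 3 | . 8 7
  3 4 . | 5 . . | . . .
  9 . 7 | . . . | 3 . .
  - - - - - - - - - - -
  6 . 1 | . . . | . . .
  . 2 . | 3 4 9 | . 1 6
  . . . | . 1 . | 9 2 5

Step 1. [r9c2∈{8}] only 8 remains possible at r9c2, so r9c2=8.
Step 2. [r1c4∈{2}] only 2 remains possible at r1c4 ⇒ r1c4=2.
Step 3. [r1c8∈{3,4,5,7}] across row 1, 7 lands solely at r1c8. So r1c8=7.
Step 4. [r3c3∈{5,6,9}] across row 3, 6 lands solely at r3c3. So r3c3=6.
Step 5. [r3c8∈{3,5,9}] across row 3, 9 lands solely at r3c8, so r3c8=9.
Step 6. [r2c8∈{4}] only 4 remains possible at r2c8 ⇒ r2c8=4.
Step 7. [r4c2∈{5}] r4c2 has the single candidate 5 ⇒ r4c2=5.
Step 8. [r5c5∈{2,7,8}] r5c5 is the only open cell in row 5 admitting 7. So r5c5=7.
Step 9. [r2c7∈{2}] nothing but 2 survives at r2c7. So r2c7=2.
Step 10. [r5c7∈{1}] r5c7 has the single candidate 1, so r5c7=1.
Step 11. [r5c6∈{2}] r5c6 is down to just 2, so r5c6=2.
Step 12. [r4c7∈{4}] nothing but 4 survives at r4c7 ⇒ r4c7=4.
Step 13. [r6c5∈{8}] r6c5 has the single candidate 8 ⇒ r6c5=8.
Step 14. [r7c4∈{7,8}] across col 4, 8 lands solely at r7c4 ⇒ r7c4=8.
Step 15. [r8c3∈{5}] r8c3 has the single candidate 5 ⇒ r8c3=5.
Step 16. [r1c3∈{4}] only 4 remains possible at r1c3 ⇒ r1c3=4.
Step 17. [r8c1∈{7}] nothing but 7 survives at r8c1. So r8c1=7.
Step 18. [r7c8∈{3}] r7c8 is down to just 3 ⇒ r7c8=3.
Step 19. [r3c7∈{5}] r3c7's peers cover all but 5. So r3c7=5.
Step 20. [r9c4∈{6,7}] across row 9, 7 lands solely at r9c4 ⇒ r9c4=7.
Step 21. [r5c8∈{6}] nothing but 6 survives at r5c8 ⇒ r5c8=6.
Step 22. [r2c1∈{8}] r2c1 has the single candidate 8. So r2c1=8.
Step 23. [r7c5∈{2}] r7c5's peers cover all but 2 ⇒ r7c5=2.
Step 24. [r7c9∈{4}] r7c9 has the single candidate 4. So r7c9=4.
Step 25. [r4c4∈{9}] r4c4 is down to just 9 ⇒ r4c4=9.
Step 26. [r7c6∈{5}] only 5 remains possible at r7c6, so r7c6=5.
Step 27. [r8c7∈{8}] r8c7's peers cover all but 8. So r8c7=8.
Step 28. [r9c3∈{3}] nothing but 3 survives at r9c3, so r9c3=3.
Step 29. [r7c7∈{7}] r7c7 has the single candidate 7 ⇒ r7c7=7.
Step 30. [r1c1∈{5}] r1c1's peers cover all but 5 ⇒ r1c1=5.
Step 31. [r9c6∈{6}] r9c6's peers cover all but 6, so r9c6=6.
Step 32. [r5c9∈{9}] nothing but 9 survives at r5c9 ⇒ r5c9=9.
Step 33. [r2c4∈{6}] nothing but 6 survives at r2c4, so r2c4=6.
Step 34. [r9c1∈{4}] r9c1's peers cover all but 4 ⇒ r9c1=4.
Step 35. [r4c1∈{1}] r4c1 has the single candidate 1. So r4c1=1.
Step 36. [r6c6∈{1}] nothing but 1 survives at r6c6, so r6c6=1.
Step 37. [r6c9∈{2}] r6c9 is down to just 2, so r6c9=2.
Step 38. [r6c4∈{4}] r6c4's peers cover all but 4. So r6c4=4.
Step 39. [r3c1∈{2}] r3c1's peers cover all but 2 ⇒ r3c1=2.
Step 40. [r6c2∈{6}] only 6 remains possible at r6c2, so r6c2=6.
Step 41. [r7c2∈{9}] nothing but 9 survives at r7c2, so r7c2=9.
Step 42. [r1c9∈{3}] r1c9 is down to just 3 ⇒ r1c9=3.
Step 43. [r5c3∈{8}] nothing but 8 survives at r5c3, so r5c3=8.
Step 44. [r6c8∈{5}] r6c8 is down to just 5. So r6c8=5.
Step 45. [r2c3∈{9}] nothing but 9 survives at r2c3, so r2c3=9.
Step 46. [r3c5∈{3}] r3c5 has the single candidate 3, so r3c5=3.

Answer: 5 1 4 2 9 8 6 7 3 / 8 3 9 6 5 7 2 4 1 / 2 7 6 1 3 4 5 9 8 / 1 5 2 9 6 3 4 8 7 / 3 4 8 5 7 2 1 6 9 / 9 6 7 4 8 1 3 5 2 / 6 9 1 8 2 5 7 3 4 / 7 2 5 3 4 9 8 1 6 / 4 8 3 7 1 6 9 2 5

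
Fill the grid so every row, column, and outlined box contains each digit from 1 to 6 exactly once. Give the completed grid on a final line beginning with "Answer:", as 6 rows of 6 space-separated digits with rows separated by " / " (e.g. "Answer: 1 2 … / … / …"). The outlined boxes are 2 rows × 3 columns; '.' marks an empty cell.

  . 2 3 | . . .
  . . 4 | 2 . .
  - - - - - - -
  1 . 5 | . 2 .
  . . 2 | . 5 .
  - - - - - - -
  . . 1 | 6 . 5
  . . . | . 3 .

Step 1. [r5c5∈{4}] nothing but 4 survives at r5c5. So r5c5=4.
Step 2. [r2c2∈{1,5,6}] in col 2, 1 fits only at r2c2. So r2c2=1.
Step 3. [r2c5∈{6}] only 6 remains possible at r2c5. So r2c5=6.
Step 4. [r1c1∈{5,6}] across row 1, 6 lands solely at r1c1 ⇒ r1c1=6.
Step 5. [r6c4∈{1}] r6c4 has the single candidate 1, so r6c4=1.
Step 6. [r4c6∈{1,3,4,6}] 1 has one home in row 4: r4c6. So r4c6=1.
Step 7. [r4c2∈{3,4,6}] across row 4, 6 lands solely at r4c2, so r4c2=6.
Step 8. [r5c2∈{3}] only 3 remains possible at r5c2. So r5c2=3.
Step 9. [r3c2∈{4}] only 4 remains possible at r3c2, so r3c2=4.
Step 10. [r6c1∈{2,4,5}] row 6 places 4 nowhere but r6c1 ⇒ r6c1=4.
Step 11. [r3c4∈{3}] nothing but 3 survives at r3c4. So r3c4=3.
Step 12. [r1c6∈{4}] nothing but 4 survives at r1c6. So r1c6=4.
Step 13. [r2c6∈{3}] only 3 remains possible at r2c6. So r2c6=3.
Step 14. [r1c4∈{5}] only 5 remains possible at r1c4. So r1c4=5.
Step 15. [r6c2∈{5}] only 5 remains possible at r6c2 ⇒ r6c2=5.
Step 16. [r6c3∈{6}] only 6 remains possible at r6c3. So r6c3=6.
Step 17. [r3c6∈{6}] r3c6 is down to just 6 ⇒ r3c6=6.
Step 18. [r4c1∈{3}] r4c1 has the single candidate 3, so r4c1=3.
Step 19. [r1c5∈{1}] r1c5 is down to just 1. So r1c5=1.
Step 20. [r5c1∈{2}] only 2 remains possible at r5c1. So r5c1=2.
Step 21. [r2c1∈{5}] r2c1's peers cover all but 5, so r2c1=5.
Step 22. [r6c6∈{2}] nothing but 2 survives at r6c6. So r6c6=2.
Step 23. [r4c4∈{4}] r4c4's peers cover all but 4. So r4c4=4.

Answer: 6 2 3 5 1 4 / 5 1 4 2 6 3 / 1 4 5 3 2 6 / 3 6 2 4 5 1 / 2 3 1 6 4 5 / 4 5 6 1 3 2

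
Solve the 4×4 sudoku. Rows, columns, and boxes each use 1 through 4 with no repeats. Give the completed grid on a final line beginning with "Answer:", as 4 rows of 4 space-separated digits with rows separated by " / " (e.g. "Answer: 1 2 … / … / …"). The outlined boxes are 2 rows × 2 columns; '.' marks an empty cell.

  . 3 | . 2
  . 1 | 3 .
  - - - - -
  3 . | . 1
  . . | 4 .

Step 1. [r2c1∈{2,4}] row 2 places 2 nowhere but r2c1. So r2c1=2.
Step 2. [r3c2∈{2,4}] row 3 places 4 nowhere but r3c2, so r3c2=4.
Step 3. [r4c4∈{3}] only 3 remains possible at r4c4, so r4c4=3.
Step 4. [r1c1∈{4}] r1c1's peers cover all but 4, so r1c1=4.
Step 5. [r2c4∈{4}] only 4 remains possible at r2c4. So r2c4=4.
Step 6. [r3c3∈{2}] only 2 remains possible at r3c3, so r3c3=2.
Step 7. [r1c3∈{1}] r1c3's peers cover all but 1. So r1c3=1.
Step 8. [r4c1∈{1}] r4c1's peers cover all but 1. So r4c1=1.
Step 9. [r4c2∈{2}] nothing but 2 survives at r4c2, so r4c2=2.

Answer: 4 3 1 2 / 2 1 3 4 / 3 4 2 1 / 1 2 4 3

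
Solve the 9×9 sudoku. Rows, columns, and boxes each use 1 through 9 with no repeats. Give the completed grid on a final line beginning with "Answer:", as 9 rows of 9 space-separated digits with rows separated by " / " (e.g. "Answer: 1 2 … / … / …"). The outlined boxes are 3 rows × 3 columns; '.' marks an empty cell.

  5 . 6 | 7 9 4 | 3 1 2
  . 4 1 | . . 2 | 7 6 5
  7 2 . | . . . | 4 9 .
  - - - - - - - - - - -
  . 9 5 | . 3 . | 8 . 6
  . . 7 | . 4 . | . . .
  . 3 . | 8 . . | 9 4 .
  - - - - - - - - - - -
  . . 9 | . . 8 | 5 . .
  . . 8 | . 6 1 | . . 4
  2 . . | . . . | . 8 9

Step 1. [r2c4∈{3}] r2c4 is down to just 3. So r2c4=3.
Step 2. [r5c8∈{2,3,5}] col 8 places 5 nowhere but r5c8. So r5c8=5.
Step 3. [r8c7∈{2}] nothing but 2 survives at r8c7. So r8c7=2.
Step 4. [r5c4∈{1,2,6,9}] 2 has one home in row 5: r5c4 ⇒ r5c4=2.
Step 5. [r5c7∈{1}] r5c7 is down to just 1, so r5c7=1.
Step 6. [r9c2∈{1,5,6,7}] 1 has one home in row 9: r9c2. So r9c2=1.
Step 7. [r6c9∈{7}] r6c9 is down to just 7. So r6c9=7.
Step 8. [r9c6∈{3,5,7}] in col 6, 3 fits only at r9c6. So r9c6=3.
Step 9. [r4c4∈{1}] only 1 remains possible at r4c4, so r4c4=1.
Step 10. [r6c5∈{5}] r6c5 has the single candidate 5 ⇒ r6c5=5.
Step 11. [r6c6∈{6}] only 6 remains possible at r6c6. So r6c6=6.
Step 12. [r9c4∈{4,5}] in row 9, 5 fits only at r9c4. So r9c4=5.
Step 13. [r2c5∈{8}] r2c5's peers cover all but 8 ⇒ r2c5=8.
Step 14. [r5c1∈{6,8}] col 1 places 8 nowhere but r5c1. So r5c1=8.
Step 15. [r7c1∈{3,4,6}] r7c1 is the only open cell in col 1 admitting 6. So r7c1=6.
Step 16. [r7c2∈{7}] nothing but 7 survives at r7c2, so r7c2=7.
Step 17. [r7c8∈{3}] r7c8 is down to just 3. So r7c8=3.
Step 18. [r7c9∈{1}] only 1 remains possible at r7c9. So r7c9=1.
Step 19. [r6c1∈{1}] only 1 remains possible at r6c1 ⇒ r6c1=1.
Step 20. [r8c1∈{3}] r8c1 is down to just 3. So r8c1=3.
Step 21. [r4c1∈{4}] r4c1 has the single candidate 4. So r4c1=4.
Step 22. [r4c6∈{7}] r4c6's peers cover all but 7 ⇒ r4c6=7.
Step 23. [r5c2∈{6}] nothing but 6 survives at r5c2. So r5c2=6.
Step 24. [r8c4∈{9}] r8c4 has the single candidate 9 ⇒ r8c4=9.
Step 25. [r7c5∈{2}] r7c5 has the single candidate 2 ⇒ r7c5=2.
Step 26. [r6c3∈{2}] only 2 remains possible at r6c3 ⇒ r6c3=2.
Step 27. [r5c6∈{9}] r5c6's peers cover all but 9 ⇒ r5c6=9.
Step 28. [r9c5∈{7}] r9c5 is down to just 7. So r9c5=7.
Step 29. [r8c2∈{5}] only 5 remains possible at r8c2 ⇒ r8c2=5.
Step 30. [r1c2∈{8}] r1c2 has the single candidate 8. So r1c2=8.
Step 31. [r9c3∈{4}] r9c3's peers cover all but 4. So r9c3=4.
Step 32. [r9c7∈{6}] nothing but 6 survives at r9c7, so r9c7=6.
Step 33. [r3c3∈{3}] nothing but 3 survives at r3c3 ⇒ r3c3=3.
Step 34. [r3c9∈{8}] only 8 remains possible at r3c9 ⇒ r3c9=8.
Step 35. [r3c6∈{5}] only 5 remains possible at r3c6. So r3c6=5.
Step 36. [r8c8∈{7}] nothing but 7 survives at r8c8. So r8c8=7.
Step 37. [r4c8∈{2}] only 2 remains possible at r4c8. So r4c8=2.
Step 38. [r5c9∈{3}] nothing but 3 survives at r5c9, so r5c9=3.
Step 39. [r3c4∈{6}] r3c4 is down to just 6 ⇒ r3c4=6.
Step 40. [r3c5∈{1}] only 1 remains possible at r3c5 ⇒ r3c5=1.
Step 41. [r2c1∈{9}] only 9 remains possible at r2c1, so r2c1=9.
Step 42. [r7c4∈{4}] r7c4 is down to just 4 ⇒ r7c4=4.

Answer: 5 8 6 7 9 4 3 1 2 / 9 4 1 3 8 2 7 6 5 / 7 2 3 6 1 5 4 9 8 / 4 9 5 1 3 7 8 2 6 / 8 6 7 2 4 9 1 5 3 / 1 3 2 8 5 6 9 4 7 / 6 7 9 4 2 8 5 3 1 / 3 5 8 9 6 1 2 7 4 / 2 1 4 5 7 3 6 8 9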